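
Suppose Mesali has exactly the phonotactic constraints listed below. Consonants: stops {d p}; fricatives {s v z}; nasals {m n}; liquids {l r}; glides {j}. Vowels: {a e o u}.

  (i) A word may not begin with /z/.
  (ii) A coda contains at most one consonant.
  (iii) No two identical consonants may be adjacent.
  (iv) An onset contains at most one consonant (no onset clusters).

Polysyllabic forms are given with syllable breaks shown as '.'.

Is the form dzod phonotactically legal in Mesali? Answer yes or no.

no

dzod — violates constraint (iv): syllable 1 onset /dz/ has 2 consonants (> 1) → phonotactically illegal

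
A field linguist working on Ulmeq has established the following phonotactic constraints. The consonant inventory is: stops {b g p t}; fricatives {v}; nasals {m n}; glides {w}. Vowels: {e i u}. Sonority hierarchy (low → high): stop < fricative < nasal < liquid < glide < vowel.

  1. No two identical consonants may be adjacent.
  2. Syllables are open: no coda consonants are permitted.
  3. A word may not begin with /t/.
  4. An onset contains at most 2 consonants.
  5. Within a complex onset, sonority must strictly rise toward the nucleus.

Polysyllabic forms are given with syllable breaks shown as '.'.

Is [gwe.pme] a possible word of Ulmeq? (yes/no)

yes

[gwe.pme] — σ1 onset /gw/ (1→5 rises), coda /∅/ ok; σ2 onset /pm/ (1→3 rises), coda /∅/ ok → well-formed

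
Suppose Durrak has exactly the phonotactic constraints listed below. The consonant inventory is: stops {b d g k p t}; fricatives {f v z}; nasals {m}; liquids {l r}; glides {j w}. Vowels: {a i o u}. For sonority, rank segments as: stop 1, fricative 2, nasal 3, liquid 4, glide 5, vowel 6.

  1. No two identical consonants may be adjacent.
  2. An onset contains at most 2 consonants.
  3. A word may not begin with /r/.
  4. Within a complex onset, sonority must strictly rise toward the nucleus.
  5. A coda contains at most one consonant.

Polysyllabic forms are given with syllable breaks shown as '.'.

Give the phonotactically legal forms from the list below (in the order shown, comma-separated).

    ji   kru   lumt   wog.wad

ji — σ1 onset /j/, coda /∅/ ok → phonotactically legal
kru — σ1 onset /kr/ (1→4 rises), coda /∅/ ok → phonotactically legal
lumt — violates constraint 5: syllable 1 coda /mt/ has 2 consonants (> 1) → phonotactically illegal
wog.wad — σ1 onset /w/, coda /g/ ok; σ2 onset /w/, coda /d/ ok → phonotactically legal

ji, kru, wog.wad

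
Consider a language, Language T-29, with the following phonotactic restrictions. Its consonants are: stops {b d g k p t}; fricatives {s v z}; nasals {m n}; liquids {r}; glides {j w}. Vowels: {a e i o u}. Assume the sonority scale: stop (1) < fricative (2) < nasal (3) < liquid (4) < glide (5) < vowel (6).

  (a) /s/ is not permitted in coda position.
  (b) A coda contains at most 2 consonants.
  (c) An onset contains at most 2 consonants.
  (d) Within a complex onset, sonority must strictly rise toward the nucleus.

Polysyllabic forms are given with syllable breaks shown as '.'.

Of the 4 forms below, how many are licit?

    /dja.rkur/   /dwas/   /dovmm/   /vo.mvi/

/dja.rkur/ — violates constraint (d): syllable 2 onset /rk/: /r/ (liquid, 4) → /k/ (stop, 1) does not rise → illicit
/dwas/ — violates constraint (a): syllable 1 coda contains /s/ → illicit
/dovmm/ — violates constraint (b): syllable 1 coda /vmm/ has 3 consonants (> 2) → illicit
/vo.mvi/ — violates constraint (d): syllable 2 onset /mv/: /m/ (nasal, 3) → /v/ (fricative, 2) does not rise → illicit
No form is licit → 0.

0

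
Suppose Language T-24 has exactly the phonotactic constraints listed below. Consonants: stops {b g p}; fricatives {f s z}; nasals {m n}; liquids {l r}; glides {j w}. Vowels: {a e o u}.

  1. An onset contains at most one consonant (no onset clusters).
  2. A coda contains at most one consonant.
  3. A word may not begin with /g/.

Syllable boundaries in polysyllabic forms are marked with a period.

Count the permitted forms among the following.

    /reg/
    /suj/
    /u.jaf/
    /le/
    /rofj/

/reg/ — σ1 onset /r/, coda /g/ ok → permitted
/suj/ — σ1 onset /s/, coda /j/ ok → permitted
/u.jaf/ — σ1 onset /∅/, coda /∅/ ok; σ2 onset /j/, coda /f/ ok → permitted
/le/ — σ1 onset /l/, coda /∅/ ok → permitted
/rofj/ — violates constraint 2: syllable 1 coda /fj/ has 2 consonants (> 1) → not permitted
Permitted: /reg/, /suj/, /u.jaf/, /le/ → 4.

4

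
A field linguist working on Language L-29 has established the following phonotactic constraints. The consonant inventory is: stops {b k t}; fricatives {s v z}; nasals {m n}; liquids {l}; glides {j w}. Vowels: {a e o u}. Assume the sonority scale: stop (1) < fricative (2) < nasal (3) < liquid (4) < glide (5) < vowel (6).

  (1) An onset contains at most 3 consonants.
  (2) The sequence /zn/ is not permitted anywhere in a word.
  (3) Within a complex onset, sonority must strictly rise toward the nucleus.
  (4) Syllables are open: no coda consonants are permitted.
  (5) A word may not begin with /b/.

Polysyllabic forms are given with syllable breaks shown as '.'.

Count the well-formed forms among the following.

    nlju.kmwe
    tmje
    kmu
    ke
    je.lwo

nlju.kmwe — σ1 onset /nlj/ (3→4→5 rises), coda /∅/ ok; σ2 onset /kmw/ (1→3→5 rises), coda /∅/ ok → well-formed
tmje — σ1 onset /tmj/ (1→3→5 rises), coda /∅/ ok → well-formed
kmu — σ1 onset /km/ (1→3 rises), coda /∅/ ok → well-formed
ke — σ1 onset /k/, coda /∅/ ok → well-formed
je.lwo — σ1 onset /j/, coda /∅/ ok; σ2 onset /lw/ (4→5 rises), coda /∅/ ok → well-formed
Well-formed: nlju.kmwe, tmje, kmu, ke, je.lwo → 5.

5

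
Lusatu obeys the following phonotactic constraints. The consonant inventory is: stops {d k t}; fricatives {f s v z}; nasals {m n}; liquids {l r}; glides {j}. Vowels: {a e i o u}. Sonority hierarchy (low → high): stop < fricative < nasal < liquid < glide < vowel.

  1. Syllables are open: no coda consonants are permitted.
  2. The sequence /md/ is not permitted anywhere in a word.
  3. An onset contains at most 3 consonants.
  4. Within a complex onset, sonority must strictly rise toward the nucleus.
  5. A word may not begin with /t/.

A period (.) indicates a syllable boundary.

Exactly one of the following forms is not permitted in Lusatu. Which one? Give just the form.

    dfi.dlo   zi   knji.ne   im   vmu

im

dfi.dlo — σ1 onset /df/ (1→2 rises), coda /∅/ ok; σ2 onset /dl/ (1→4 rises), coda /∅/ ok → permitted
zi — σ1 onset /z/, coda /∅/ ok → permitted
knji.ne — σ1 onset /knj/ (1→3→5 rises), coda /∅/ ok; σ2 onset /n/, coda /∅/ ok → permitted
im — violates constraint 1: syllable 1 coda /m/ has 1 consonant (> 0) → not permitted
vmu — σ1 onset /vm/ (2→3 rises), coda /∅/ ok → permitted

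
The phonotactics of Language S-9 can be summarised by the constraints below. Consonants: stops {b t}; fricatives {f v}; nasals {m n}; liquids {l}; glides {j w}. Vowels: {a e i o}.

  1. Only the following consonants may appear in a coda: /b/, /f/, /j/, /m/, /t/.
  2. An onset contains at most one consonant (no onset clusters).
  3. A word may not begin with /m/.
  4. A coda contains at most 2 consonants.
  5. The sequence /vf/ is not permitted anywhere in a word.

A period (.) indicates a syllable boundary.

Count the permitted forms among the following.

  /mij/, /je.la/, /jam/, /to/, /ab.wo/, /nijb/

/mij/ — violates constraint 3: word begins with /m/ → not permitted
/je.la/ — σ1 onset /j/, coda /∅/ ok; σ2 onset /l/, coda /∅/ ok → permitted
/jam/ — σ1 onset /j/, coda /m/ ok → permitted
/to/ — σ1 onset /t/, coda /∅/ ok → permitted
/ab.wo/ — σ1 onset /∅/, coda /b/ ok; σ2 onset /w/, coda /∅/ ok → permitted
/nijb/ — σ1 onset /n/, coda /jb/ (2C) ok → permitted
Permitted: /je.la/, /jam/, /to/, /ab.wo/, /nijb/ → 5.

5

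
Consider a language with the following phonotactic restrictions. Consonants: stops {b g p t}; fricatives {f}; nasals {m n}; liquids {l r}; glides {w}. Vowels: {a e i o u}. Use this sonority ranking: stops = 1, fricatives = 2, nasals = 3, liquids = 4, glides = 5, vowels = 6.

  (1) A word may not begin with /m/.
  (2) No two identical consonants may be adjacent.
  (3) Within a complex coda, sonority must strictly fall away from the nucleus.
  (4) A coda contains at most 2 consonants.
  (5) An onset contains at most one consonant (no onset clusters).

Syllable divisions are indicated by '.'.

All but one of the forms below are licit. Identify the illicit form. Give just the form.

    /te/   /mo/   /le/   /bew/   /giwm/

/mo/

/te/ — σ1 onset /t/, coda /∅/ ok → licit
/mo/ — violates constraint 1: word begins with /m/ → illicit
/le/ — σ1 onset /l/, coda /∅/ ok → licit
/bew/ — σ1 onset /b/, coda /w/ ok → licit
/giwm/ — σ1 onset /g/, coda /wm/ (5→3 falls) ok → licit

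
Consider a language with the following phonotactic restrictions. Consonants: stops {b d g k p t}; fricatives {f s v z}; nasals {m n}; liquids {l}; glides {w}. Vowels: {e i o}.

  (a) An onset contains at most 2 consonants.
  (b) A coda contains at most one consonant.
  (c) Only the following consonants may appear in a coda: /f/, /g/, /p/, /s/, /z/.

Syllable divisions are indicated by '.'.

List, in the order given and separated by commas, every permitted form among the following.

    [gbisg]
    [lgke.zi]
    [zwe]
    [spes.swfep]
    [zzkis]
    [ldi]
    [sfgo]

[zwe], [ldi]

[gbisg] — violates constraint (b): syllable 1 coda /sg/ has 2 consonants (> 1) → not permitted
[lgke.zi] — violates constraint (a): syllable 1 onset /lgk/ has 3 consonants (> 2) → not permitted
[zwe] — σ1 onset /zw/ (2C), coda /∅/ ok → permitted
[spes.swfep] — violates constraint (a): syllable 2 onset /swf/ has 3 consonants (> 2) → not permitted
[zzkis] — violates constraint (a): syllable 1 onset /zzk/ has 3 consonants (> 2) → not permitted
[ldi] — σ1 onset /ld/ (2C), coda /∅/ ok → permitted
[sfgo] — violates constraint (a): syllable 1 onset /sfg/ has 3 consonants (> 2) → not permitted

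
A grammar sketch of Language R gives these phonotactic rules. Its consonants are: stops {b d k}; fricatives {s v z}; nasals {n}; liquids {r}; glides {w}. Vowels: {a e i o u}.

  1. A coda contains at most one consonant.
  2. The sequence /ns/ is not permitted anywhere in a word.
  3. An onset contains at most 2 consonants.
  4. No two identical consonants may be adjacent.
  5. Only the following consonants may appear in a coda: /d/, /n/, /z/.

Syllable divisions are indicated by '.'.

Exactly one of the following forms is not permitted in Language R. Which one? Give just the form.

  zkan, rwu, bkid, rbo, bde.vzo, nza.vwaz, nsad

zkan — σ1 onset /zk/ (2C), coda /n/ ok → permitted
rwu — σ1 onset /rw/ (2C), coda /∅/ ok → permitted
bkid — σ1 onset /bk/ (2C), coda /d/ ok → permitted
rbo — σ1 onset /rb/ (2C), coda /∅/ ok → permitted
bde.vzo — σ1 onset /bd/ (2C), coda /∅/ ok; σ2 onset /vz/ (2C), coda /∅/ ok → permitted
nza.vwaz — σ1 onset /nz/ (2C), coda /∅/ ok; σ2 onset /vw/ (2C), coda /z/ ok → permitted
nsad — violates constraint 2: contains banned sequence /ns/ → not permitted

nsad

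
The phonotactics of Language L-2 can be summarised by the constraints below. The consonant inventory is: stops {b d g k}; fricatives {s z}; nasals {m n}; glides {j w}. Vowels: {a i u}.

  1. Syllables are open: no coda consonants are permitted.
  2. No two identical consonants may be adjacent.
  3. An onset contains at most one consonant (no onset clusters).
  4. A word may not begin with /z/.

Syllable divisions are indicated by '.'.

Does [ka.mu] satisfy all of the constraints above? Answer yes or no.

[ka.mu] — σ1 onset /k/, coda /∅/ ok; σ2 onset /m/, coda /∅/ ok → permitted

yes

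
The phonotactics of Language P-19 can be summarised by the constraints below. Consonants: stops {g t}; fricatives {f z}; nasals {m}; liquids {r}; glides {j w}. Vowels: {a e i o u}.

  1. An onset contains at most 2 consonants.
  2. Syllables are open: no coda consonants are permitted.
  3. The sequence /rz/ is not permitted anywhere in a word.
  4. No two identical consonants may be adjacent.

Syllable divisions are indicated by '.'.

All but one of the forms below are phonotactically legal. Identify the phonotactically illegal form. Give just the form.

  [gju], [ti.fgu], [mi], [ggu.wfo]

[gju] — σ1 onset /gj/ (2C), coda /∅/ ok → phonotactically legal
[ti.fgu] — σ1 onset /t/, coda /∅/ ok; σ2 onset /fg/ (2C), coda /∅/ ok → phonotactically legal
[mi] — σ1 onset /m/, coda /∅/ ok → phonotactically legal
[ggu.wfo] — violates constraint 4: adjacent identical consonants /gg/ → phonotactically illegal

[ggu.wfo]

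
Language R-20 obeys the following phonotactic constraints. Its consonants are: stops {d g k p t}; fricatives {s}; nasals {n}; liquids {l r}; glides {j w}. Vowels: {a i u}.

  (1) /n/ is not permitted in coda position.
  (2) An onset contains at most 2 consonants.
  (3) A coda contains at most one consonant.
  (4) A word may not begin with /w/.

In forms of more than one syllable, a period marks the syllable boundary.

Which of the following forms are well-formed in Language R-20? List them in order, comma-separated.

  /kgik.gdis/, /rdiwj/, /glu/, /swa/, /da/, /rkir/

/kgik.gdis/, /glu/, /swa/, /da/, /rkir/

/kgik.gdis/ — σ1 onset /kg/ (2C), coda /k/ ok; σ2 onset /gd/ (2C), coda /s/ ok → well-formed
/rdiwj/ — violates constraint 3: syllable 1 coda /wj/ has 2 consonants (> 1) → ill-formed
/glu/ — σ1 onset /gl/ (2C), coda /∅/ ok → well-formed
/swa/ — σ1 onset /sw/ (2C), coda /∅/ ok → well-formed
/da/ — σ1 onset /d/, coda /∅/ ok → well-formed
/rkir/ — σ1 onset /rk/ (2C), coda /r/ ok → well-formed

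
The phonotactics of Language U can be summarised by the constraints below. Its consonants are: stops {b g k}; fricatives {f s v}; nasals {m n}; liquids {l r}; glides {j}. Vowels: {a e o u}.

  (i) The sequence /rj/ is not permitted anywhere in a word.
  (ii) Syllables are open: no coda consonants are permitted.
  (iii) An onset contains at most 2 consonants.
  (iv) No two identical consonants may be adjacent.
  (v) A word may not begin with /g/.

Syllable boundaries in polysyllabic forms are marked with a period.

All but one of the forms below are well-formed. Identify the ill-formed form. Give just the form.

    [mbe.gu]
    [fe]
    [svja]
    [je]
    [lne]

[svja]

[mbe.gu] — σ1 onset /mb/ (2C), coda /∅/ ok; σ2 onset /g/, coda /∅/ ok → well-formed
[fe] — σ1 onset /f/, coda /∅/ ok → well-formed
[svja] — violates constraint (iii): syllable 1 onset /svj/ has 3 consonants (> 2) → ill-formed
[je] — σ1 onset /j/, coda /∅/ ok → well-formed
[lne] — σ1 onset /ln/ (2C), coda /∅/ ok → well-formed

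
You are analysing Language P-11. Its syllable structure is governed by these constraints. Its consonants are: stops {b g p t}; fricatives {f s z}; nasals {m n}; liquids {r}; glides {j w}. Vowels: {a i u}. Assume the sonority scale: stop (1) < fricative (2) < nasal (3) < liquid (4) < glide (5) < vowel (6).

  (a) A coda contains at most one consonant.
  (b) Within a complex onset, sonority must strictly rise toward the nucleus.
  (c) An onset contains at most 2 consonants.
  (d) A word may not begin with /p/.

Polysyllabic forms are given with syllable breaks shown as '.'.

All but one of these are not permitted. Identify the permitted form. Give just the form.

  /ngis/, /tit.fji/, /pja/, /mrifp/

/tit.fji/

/ngis/ — violates constraint (b): syllable 1 onset /ng/: /n/ (nasal, 3) → /g/ (stop, 1) does not rise → not permitted
/tit.fji/ — σ1 onset /t/, coda /t/ ok; σ2 onset /fj/ (2→5 rises), coda /∅/ ok → permitted
/pja/ — violates constraint (d): word begins with /p/ → not permitted
/mrifp/ — violates constraint (a): syllable 1 coda /fp/ has 2 consonants (> 1) → not permitted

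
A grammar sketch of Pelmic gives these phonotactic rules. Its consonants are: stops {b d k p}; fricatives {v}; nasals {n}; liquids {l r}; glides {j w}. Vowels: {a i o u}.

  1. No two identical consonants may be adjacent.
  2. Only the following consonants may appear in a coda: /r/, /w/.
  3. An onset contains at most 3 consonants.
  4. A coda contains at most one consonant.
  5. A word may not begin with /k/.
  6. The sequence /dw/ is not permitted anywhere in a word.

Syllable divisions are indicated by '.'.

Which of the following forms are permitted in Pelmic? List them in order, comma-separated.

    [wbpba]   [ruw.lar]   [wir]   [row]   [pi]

[ruw.lar], [wir], [row], [pi]

[wbpba] — violates constraint 3: syllable 1 onset /wbpb/ has 4 consonants (> 3) → not permitted
[ruw.lar] — σ1 onset /r/, coda /w/ ok; σ2 onset /l/, coda /r/ ok → permitted
[wir] — σ1 onset /w/, coda /r/ ok → permitted
[row] — σ1 onset /r/, coda /w/ ok → permitted
[pi] — σ1 onset /p/, coda /∅/ ok → permitted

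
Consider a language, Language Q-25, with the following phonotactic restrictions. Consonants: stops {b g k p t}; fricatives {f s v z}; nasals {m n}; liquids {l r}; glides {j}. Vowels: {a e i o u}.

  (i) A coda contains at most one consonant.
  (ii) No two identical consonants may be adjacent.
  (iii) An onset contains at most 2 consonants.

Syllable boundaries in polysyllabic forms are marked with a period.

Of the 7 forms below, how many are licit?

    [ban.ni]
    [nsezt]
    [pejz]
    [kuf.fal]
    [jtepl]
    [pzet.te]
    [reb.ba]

0

[ban.ni] — violates constraint (ii): adjacent identical consonants /nn/ → illicit
[nsezt] — violates constraint (i): syllable 1 coda /zt/ has 2 consonants (> 1) → illicit
[pejz] — violates constraint (i): syllable 1 coda /jz/ has 2 consonants (> 1) → illicit
[kuf.fal] — violates constraint (ii): adjacent identical consonants /ff/ → illicit
[jtepl] — violates constraint (i): syllable 1 coda /pl/ has 2 consonants (> 1) → illicit
[pzet.te] — violates constraint (ii): adjacent identical consonants /tt/ → illicit
[reb.ba] — violates constraint (ii): adjacent identical consonants /bb/ → illicit
No form is licit → 0.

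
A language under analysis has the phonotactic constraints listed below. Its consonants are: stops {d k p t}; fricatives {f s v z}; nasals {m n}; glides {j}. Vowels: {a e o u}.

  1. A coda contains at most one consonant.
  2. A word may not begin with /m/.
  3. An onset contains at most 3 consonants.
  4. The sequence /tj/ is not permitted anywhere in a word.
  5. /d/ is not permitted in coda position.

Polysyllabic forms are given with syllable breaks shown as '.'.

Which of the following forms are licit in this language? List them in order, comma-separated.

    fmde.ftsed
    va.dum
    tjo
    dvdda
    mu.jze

va.dum

fmde.ftsed — violates constraint 5: syllable 2 coda contains /d/ → illicit
va.dum — σ1 onset /v/, coda /∅/ ok; σ2 onset /d/, coda /m/ ok → licit
tjo — violates constraint 4: contains banned sequence /tj/ → illicit
dvdda — violates constraint 3: syllable 1 onset /dvdd/ has 4 consonants (> 3) → illicit
mu.jze — violates constraint 2: word begins with /m/ → illicit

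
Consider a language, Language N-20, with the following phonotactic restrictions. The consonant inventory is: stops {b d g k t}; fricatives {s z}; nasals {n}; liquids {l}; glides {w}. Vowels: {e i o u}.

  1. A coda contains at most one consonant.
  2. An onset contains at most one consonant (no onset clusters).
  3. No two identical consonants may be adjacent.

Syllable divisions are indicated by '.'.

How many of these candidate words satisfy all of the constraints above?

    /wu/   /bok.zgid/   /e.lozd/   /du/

/wu/ — σ1 onset /w/, coda /∅/ ok → licit
/bok.zgid/ — violates constraint 2: syllable 2 onset /zg/ has 2 consonants (> 1) → illicit
/e.lozd/ — violates constraint 1: syllable 2 coda /zd/ has 2 consonants (> 1) → illicit
/du/ — σ1 onset /d/, coda /∅/ ok → licit
Licit: /wu/, /du/ → 2.

2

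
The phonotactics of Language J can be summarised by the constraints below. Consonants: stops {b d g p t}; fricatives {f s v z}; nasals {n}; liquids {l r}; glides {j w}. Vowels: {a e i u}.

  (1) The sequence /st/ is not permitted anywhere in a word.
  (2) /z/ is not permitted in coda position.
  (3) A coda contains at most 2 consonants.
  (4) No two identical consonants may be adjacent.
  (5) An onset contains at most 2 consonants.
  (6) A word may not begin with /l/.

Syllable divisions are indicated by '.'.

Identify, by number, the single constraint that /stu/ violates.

/stu/: contains banned sequence /st/.
This is a violation of constraint 1: "The sequence /st/ is not permitted anywhere in a word."
The remaining constraints (2, 3, 4, 5, 6) are satisfied.

1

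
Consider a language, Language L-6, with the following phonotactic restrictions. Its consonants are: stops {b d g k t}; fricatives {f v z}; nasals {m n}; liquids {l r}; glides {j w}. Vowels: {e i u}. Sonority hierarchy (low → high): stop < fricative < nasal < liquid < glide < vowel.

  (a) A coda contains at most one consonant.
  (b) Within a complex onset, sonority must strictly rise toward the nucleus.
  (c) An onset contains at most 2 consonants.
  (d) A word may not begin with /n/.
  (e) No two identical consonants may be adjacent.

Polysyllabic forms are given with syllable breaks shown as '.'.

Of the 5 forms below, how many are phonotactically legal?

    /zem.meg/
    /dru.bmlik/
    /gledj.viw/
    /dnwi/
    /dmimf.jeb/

/zem.meg/ — violates constraint (e): adjacent identical consonants /mm/ → phonotactically illegal
/dru.bmlik/ — violates constraint (c): syllable 2 onset /bml/ has 3 consonants (> 2) → phonotactically illegal
/gledj.viw/ — violates constraint (a): syllable 1 coda /dj/ has 2 consonants (> 1) → phonotactically illegal
/dnwi/ — violates constraint (c): syllable 1 onset /dnw/ has 3 consonants (> 2) → phonotactically illegal
/dmimf.jeb/ — violates constraint (a): syllable 1 coda /mf/ has 2 consonants (> 1) → phonotactically illegal
No form is phonotactically legal → 0.

0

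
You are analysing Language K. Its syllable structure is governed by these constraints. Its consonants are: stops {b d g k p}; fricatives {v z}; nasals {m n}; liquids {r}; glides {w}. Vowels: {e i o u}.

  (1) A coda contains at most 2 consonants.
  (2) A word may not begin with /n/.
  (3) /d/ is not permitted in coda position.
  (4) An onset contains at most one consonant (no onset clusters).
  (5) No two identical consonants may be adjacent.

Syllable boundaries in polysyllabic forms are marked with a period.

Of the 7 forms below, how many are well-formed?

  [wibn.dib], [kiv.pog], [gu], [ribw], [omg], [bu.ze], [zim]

[wibn.dib] — σ1 onset /w/, coda /bn/ (2C) ok; σ2 onset /d/, coda /b/ ok → well-formed
[kiv.pog] — σ1 onset /k/, coda /v/ ok; σ2 onset /p/, coda /g/ ok → well-formed
[gu] — σ1 onset /g/, coda /∅/ ok → well-formed
[ribw] — σ1 onset /r/, coda /bw/ (2C) ok → well-formed
[omg] — σ1 onset /∅/, coda /mg/ (2C) ok → well-formed
[bu.ze] — σ1 onset /b/, coda /∅/ ok; σ2 onset /z/, coda /∅/ ok → well-formed
[zim] — σ1 onset /z/, coda /m/ ok → well-formed
Well-formed: [wibn.dib], [kiv.pog], [gu], [ribw], [omg], [bu.ze], [zim] → 7.

7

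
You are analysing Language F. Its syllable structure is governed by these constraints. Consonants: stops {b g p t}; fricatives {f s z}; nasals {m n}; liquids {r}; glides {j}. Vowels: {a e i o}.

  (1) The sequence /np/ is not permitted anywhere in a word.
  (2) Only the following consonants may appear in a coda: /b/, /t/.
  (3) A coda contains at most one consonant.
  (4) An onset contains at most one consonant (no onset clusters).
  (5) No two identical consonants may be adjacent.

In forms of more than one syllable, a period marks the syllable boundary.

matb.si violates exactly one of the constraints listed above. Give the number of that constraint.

matb.si: syllable 1 coda /tb/ has 2 consonants (> 1).
This is a violation of constraint 3: "A coda contains at most one consonant."
The remaining constraints (1, 2, 4, 5) are satisfied.

3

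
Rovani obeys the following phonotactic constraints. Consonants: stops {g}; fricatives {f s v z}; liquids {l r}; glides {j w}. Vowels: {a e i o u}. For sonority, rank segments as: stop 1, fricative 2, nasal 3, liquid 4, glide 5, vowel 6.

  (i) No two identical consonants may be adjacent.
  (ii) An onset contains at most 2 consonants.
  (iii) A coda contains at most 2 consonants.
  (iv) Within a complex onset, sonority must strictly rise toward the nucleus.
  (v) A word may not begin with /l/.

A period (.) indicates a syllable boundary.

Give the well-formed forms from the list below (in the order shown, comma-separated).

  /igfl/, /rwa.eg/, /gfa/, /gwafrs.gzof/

/rwa.eg/, /gfa/

/igfl/ — violates constraint (iii): syllable 1 coda /gfl/ has 3 consonants (> 2) → ill-formed
/rwa.eg/ — σ1 onset /rw/ (4→5 rises), coda /∅/ ok; σ2 onset /∅/, coda /g/ ok → well-formed
/gfa/ — σ1 onset /gf/ (1→2 rises), coda /∅/ ok → well-formed
/gwafrs.gzof/ — violates constraint (iii): syllable 1 coda /frs/ has 3 consonants (> 2) → ill-formed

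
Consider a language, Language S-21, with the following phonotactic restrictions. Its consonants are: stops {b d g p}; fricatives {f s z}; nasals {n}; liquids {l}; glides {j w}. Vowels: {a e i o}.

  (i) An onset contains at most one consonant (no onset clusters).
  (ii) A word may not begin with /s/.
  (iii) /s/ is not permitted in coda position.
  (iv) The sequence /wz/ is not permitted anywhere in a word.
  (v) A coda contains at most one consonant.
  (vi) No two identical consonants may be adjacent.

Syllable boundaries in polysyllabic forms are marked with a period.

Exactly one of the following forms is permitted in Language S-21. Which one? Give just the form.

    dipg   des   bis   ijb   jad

dipg — violates constraint (v): syllable 1 coda /pg/ has 2 consonants (> 1) → not permitted
des — violates constraint (iii): syllable 1 coda contains /s/ → not permitted
bis — violates constraint (iii): syllable 1 coda contains /s/ → not permitted
ijb — violates constraint (v): syllable 1 coda /jb/ has 2 consonants (> 1) → not permitted
jad — σ1 onset /j/, coda /d/ ok → permitted

jad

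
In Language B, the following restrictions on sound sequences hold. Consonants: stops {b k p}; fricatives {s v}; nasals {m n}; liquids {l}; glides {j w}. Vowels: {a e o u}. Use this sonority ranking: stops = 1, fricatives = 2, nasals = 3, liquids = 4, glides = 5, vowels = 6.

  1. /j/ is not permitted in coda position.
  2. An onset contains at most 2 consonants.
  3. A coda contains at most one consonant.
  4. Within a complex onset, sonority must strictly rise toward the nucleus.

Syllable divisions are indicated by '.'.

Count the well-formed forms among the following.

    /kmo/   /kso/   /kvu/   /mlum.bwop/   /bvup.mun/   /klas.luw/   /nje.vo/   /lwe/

/kmo/ — σ1 onset /km/ (1→3 rises), coda /∅/ ok → well-formed
/kso/ — σ1 onset /ks/ (1→2 rises), coda /∅/ ok → well-formed
/kvu/ — σ1 onset /kv/ (1→2 rises), coda /∅/ ok → well-formed
/mlum.bwop/ — σ1 onset /ml/ (3→4 rises), coda /m/ ok; σ2 onset /bw/ (1→5 rises), coda /p/ ok → well-formed
/bvup.mun/ — σ1 onset /bv/ (1→2 rises), coda /p/ ok; σ2 onset /m/, coda /n/ ok → well-formed
/klas.luw/ — σ1 onset /kl/ (1→4 rises), coda /s/ ok; σ2 onset /l/, coda /w/ ok → well-formed
/nje.vo/ — σ1 onset /nj/ (3→5 rises), coda /∅/ ok; σ2 onset /v/, coda /∅/ ok → well-formed
/lwe/ — σ1 onset /lw/ (4→5 rises), coda /∅/ ok → well-formed
Well-formed: /kmo/, /kso/, /kvu/, /mlum.bwop/, /bvup.mun/, /klas.luw/, /nje.vo/, /lwe/ → 8.

8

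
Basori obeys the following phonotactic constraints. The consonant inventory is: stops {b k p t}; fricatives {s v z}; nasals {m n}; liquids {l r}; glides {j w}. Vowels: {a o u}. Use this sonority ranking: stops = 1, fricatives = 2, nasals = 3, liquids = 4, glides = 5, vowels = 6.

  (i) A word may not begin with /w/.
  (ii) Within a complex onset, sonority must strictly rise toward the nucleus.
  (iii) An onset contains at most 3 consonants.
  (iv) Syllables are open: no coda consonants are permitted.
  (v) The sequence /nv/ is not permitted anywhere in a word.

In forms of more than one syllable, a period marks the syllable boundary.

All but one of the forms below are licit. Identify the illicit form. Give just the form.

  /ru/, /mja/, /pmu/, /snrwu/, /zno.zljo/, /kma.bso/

/ru/ — σ1 onset /r/, coda /∅/ ok → licit
/mja/ — σ1 onset /mj/ (3→5 rises), coda /∅/ ok → licit
/pmu/ — σ1 onset /pm/ (1→3 rises), coda /∅/ ok → licit
/snrwu/ — violates constraint (iii): syllable 1 onset /snrw/ has 4 consonants (> 3) → illicit
/zno.zljo/ — σ1 onset /zn/ (2→3 rises), coda /∅/ ok; σ2 onset /zlj/ (2→4→5 rises), coda /∅/ ok → licit
/kma.bso/ — σ1 onset /km/ (1→3 rises), coda /∅/ ok; σ2 onset /bs/ (1→2 rises), coda /∅/ ok → licit

/snrwu/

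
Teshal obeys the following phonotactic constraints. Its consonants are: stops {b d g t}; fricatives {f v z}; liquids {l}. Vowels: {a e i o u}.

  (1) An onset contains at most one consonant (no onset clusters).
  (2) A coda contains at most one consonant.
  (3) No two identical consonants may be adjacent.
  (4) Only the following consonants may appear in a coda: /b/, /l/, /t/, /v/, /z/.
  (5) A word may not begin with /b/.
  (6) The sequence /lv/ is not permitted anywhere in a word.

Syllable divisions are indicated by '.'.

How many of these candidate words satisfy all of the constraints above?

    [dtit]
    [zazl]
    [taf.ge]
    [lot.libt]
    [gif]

[dtit] — violates constraint 1: syllable 1 onset /dt/ has 2 consonants (> 1) → not permitted
[zazl] — violates constraint 2: syllable 1 coda /zl/ has 2 consonants (> 1) → not permitted
[taf.ge] — violates constraint 4: syllable 1 coda contains /f/, which is not a licensed coda consonant → not permitted
[lot.libt] — violates constraint 2: syllable 2 coda /bt/ has 2 consonants (> 1) → not permitted
[gif] — violates constraint 4: syllable 1 coda contains /f/, which is not a licensed coda consonant → not permitted
No form is permitted → 0.

0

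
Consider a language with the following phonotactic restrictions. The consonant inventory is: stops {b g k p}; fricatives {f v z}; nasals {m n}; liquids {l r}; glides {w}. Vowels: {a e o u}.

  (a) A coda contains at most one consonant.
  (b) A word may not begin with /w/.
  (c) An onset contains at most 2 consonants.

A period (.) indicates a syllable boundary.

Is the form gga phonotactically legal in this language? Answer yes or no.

gga — σ1 onset /gg/ (2C), coda /∅/ ok → phonotactically legal

yes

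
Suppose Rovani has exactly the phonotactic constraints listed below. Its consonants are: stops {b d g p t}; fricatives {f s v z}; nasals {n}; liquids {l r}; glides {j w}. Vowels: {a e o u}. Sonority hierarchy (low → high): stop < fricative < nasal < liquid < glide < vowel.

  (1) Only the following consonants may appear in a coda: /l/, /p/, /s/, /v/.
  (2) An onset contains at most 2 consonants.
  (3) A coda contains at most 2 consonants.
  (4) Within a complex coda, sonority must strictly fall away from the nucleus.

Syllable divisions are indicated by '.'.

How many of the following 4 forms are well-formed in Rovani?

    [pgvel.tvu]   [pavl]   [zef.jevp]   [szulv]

[pgvel.tvu] — violates constraint 2: syllable 1 onset /pgv/ has 3 consonants (> 2) → ill-formed
[pavl] — violates constraint 4: syllable 1 coda /vl/: /v/ (fricative, 2) → /l/ (liquid, 4) does not fall → ill-formed
[zef.jevp] — violates constraint 1: syllable 1 coda contains /f/, which is not a licensed coda consonant → ill-formed
[szulv] — σ1 onset /sz/ (2C), coda /lv/ (4→2 falls) ok → well-formed
Well-formed: [szulv] → 1.

1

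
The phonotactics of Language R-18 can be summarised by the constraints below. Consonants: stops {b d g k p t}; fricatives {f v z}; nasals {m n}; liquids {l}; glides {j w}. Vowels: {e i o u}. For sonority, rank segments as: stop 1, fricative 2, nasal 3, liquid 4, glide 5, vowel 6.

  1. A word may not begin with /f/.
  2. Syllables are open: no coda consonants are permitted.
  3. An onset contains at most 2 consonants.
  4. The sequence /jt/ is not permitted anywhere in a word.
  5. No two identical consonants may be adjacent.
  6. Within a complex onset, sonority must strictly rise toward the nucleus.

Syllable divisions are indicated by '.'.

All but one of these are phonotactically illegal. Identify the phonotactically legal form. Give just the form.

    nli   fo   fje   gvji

nli — σ1 onset /nl/ (3→4 rises), coda /∅/ ok → phonotactically legal
fo — violates constraint 1: word begins with /f/ → phonotactically illegal
fje — violates constraint 1: word begins with /f/ → phonotactically illegal
gvji — violates constraint 3: syllable 1 onset /gvj/ has 3 consonants (> 2) → phonotactically illegal

nli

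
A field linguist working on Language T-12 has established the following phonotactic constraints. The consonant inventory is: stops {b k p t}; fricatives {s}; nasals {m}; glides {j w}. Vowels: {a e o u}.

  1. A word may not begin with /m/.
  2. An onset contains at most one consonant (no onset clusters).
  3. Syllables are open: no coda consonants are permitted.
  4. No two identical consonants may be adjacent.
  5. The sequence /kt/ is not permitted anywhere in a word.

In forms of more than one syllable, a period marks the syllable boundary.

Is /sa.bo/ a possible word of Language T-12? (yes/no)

yes

/sa.bo/ — σ1 onset /s/, coda /∅/ ok; σ2 onset /b/, coda /∅/ ok → permitted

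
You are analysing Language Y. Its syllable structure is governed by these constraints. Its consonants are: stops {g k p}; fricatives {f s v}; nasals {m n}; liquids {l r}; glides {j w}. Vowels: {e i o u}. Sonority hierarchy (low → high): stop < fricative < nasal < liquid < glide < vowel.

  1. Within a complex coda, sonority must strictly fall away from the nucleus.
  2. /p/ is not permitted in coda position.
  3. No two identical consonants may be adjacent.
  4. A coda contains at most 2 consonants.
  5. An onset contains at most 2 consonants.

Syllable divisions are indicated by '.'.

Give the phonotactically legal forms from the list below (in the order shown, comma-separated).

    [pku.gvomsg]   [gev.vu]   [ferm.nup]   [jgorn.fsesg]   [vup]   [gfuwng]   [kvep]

[jgorn.fsesg]

[pku.gvomsg] — violates constraint 4: syllable 2 coda /msg/ has 3 consonants (> 2) → phonotactically illegal
[gev.vu] — violates constraint 3: adjacent identical consonants /vv/ → phonotactically illegal
[ferm.nup] — violates constraint 2: syllable 2 coda contains /p/ → phonotactically illegal
[jgorn.fsesg] — σ1 onset /jg/ (2C), coda /rn/ (4→3 falls) ok; σ2 onset /fs/ (2C), coda /sg/ (2→1 falls) ok → phonotactically legal
[vup] — violates constraint 2: syllable 1 coda contains /p/ → phonotactically illegal
[gfuwng] — violates constraint 4: syllable 1 coda /wng/ has 3 consonants (> 2) → phonotactically illegal
[kvep] — violates constraint 2: syllable 1 coda contains /p/ → phonotactically illegal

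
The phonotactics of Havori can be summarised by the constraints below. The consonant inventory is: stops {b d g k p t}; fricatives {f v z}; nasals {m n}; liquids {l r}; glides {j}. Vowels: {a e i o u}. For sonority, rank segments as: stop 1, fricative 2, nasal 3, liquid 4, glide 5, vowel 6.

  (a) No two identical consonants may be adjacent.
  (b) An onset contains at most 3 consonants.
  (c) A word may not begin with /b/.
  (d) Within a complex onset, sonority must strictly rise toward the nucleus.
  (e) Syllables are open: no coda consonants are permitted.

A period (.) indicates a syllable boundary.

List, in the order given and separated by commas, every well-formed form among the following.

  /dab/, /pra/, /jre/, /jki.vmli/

/pra/

/dab/ — violates constraint (e): syllable 1 coda /b/ has 1 consonant (> 0) → ill-formed
/pra/ — σ1 onset /pr/ (1→4 rises), coda /∅/ ok → well-formed
/jre/ — violates constraint (d): syllable 1 onset /jr/: /j/ (glide, 5) → /r/ (liquid, 4) does not rise → ill-formed
/jki.vmli/ — violates constraint (d): syllable 1 onset /jk/: /j/ (glide, 5) → /k/ (stop, 1) does not rise → ill-formed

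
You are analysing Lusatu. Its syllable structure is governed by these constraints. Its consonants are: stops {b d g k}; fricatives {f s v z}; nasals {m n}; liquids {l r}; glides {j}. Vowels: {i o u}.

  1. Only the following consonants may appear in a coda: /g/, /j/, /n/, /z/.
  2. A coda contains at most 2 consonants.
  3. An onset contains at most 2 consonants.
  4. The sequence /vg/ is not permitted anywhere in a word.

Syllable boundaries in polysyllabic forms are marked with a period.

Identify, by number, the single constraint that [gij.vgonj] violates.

[gij.vgonj]: contains banned sequence /vg/.
This is a violation of constraint 4: "The sequence /vg/ is not permitted anywhere in a word."
The remaining constraints (1, 2, 3) are satisfied.

4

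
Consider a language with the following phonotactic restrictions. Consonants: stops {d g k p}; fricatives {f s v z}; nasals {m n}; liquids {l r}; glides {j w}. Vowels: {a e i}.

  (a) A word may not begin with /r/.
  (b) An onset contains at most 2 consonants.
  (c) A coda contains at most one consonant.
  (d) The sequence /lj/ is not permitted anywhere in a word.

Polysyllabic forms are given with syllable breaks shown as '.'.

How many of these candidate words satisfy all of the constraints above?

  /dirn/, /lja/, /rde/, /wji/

1

/dirn/ — violates constraint (c): syllable 1 coda /rn/ has 2 consonants (> 1) → phonotactically illegal
/lja/ — violates constraint (d): contains banned sequence /lj/ → phonotactically illegal
/rde/ — violates constraint (a): word begins with /r/ → phonotactically illegal
/wji/ — σ1 onset /wj/ (2C), coda /∅/ ok → phonotactically legal
Phonotactically legal: /wji/ → 1.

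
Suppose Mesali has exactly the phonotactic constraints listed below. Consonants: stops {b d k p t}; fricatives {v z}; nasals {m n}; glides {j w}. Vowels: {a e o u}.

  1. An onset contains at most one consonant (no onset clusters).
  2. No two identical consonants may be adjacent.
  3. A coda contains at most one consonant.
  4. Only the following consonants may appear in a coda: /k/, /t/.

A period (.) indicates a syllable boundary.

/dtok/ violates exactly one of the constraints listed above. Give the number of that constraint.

/dtok/: syllable 1 onset /dt/ has 2 consonants (> 1).
This is a violation of constraint 1: "An onset contains at most one consonant (no onset clusters)."
The remaining constraints (2, 3, 4) are satisfied.

1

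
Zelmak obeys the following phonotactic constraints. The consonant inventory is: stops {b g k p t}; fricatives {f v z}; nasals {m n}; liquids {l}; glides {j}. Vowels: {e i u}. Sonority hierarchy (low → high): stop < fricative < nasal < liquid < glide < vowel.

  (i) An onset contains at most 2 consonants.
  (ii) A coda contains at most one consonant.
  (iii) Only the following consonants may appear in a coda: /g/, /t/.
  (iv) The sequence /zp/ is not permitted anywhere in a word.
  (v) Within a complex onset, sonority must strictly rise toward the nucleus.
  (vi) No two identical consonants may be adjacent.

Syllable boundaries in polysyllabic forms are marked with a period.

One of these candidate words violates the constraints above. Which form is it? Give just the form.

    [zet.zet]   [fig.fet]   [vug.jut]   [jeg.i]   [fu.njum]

[zet.zet] — σ1 onset /z/, coda /t/ ok; σ2 onset /z/, coda /t/ ok → permitted
[fig.fet] — σ1 onset /f/, coda /g/ ok; σ2 onset /f/, coda /t/ ok → permitted
[vug.jut] — σ1 onset /v/, coda /g/ ok; σ2 onset /j/, coda /t/ ok → permitted
[jeg.i] — σ1 onset /j/, coda /g/ ok; σ2 onset /∅/, coda /∅/ ok → permitted
[fu.njum] — violates constraint (iii): syllable 2 coda contains /m/, which is not a licensed coda consonant → not permitted

[fu.njum]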